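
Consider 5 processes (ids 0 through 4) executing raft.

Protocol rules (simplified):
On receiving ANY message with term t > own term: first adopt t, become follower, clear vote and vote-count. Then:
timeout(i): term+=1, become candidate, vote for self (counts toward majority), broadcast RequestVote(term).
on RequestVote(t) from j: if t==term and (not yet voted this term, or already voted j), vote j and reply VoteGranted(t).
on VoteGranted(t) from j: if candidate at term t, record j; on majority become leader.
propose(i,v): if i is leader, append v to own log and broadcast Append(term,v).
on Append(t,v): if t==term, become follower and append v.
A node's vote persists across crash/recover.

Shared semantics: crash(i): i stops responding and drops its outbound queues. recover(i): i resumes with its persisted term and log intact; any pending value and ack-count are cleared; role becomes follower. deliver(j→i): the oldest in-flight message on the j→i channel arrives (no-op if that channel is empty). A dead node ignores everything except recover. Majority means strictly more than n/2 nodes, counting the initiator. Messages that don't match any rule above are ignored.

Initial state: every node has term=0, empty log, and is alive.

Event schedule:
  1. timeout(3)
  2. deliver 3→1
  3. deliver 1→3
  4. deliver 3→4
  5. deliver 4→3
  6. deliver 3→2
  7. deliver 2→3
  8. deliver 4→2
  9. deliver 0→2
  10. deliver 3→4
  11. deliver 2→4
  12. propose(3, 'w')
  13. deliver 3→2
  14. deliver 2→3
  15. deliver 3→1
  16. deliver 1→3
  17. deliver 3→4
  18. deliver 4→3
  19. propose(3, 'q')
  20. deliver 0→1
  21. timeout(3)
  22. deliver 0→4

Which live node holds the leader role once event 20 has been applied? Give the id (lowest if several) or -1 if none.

1. timeout(3):  <3:cand t1 ->
2. deliver 3→1:  <1:foll t1 ->
3. deliver 1→3:  nop
4. deliver 3→4:  <4:foll t1 ->
5. deliver 4→3:  <3:lead t1 ->
6. deliver 3→2:  <2:foll t1 ->
7. deliver 2→3:  nop
8. deliver 4→2:  nop
9. deliver 0→2:  nop
10. deliver 3→4:  nop
11. deliver 2→4:  nop
12. propose(3,'w'):  <3:lead t1 w>
13. deliver 3→2:  <2:foll t1 w>
14. deliver 2→3:  nop
15. deliver 3→1:  <1:foll t1 w>
16. deliver 1→3:  nop
17. deliver 3→4:  <4:foll t1 w>
18. deliver 4→3:  nop
19. propose(3,'q'):  <3:lead t1 w,q>
20. deliver 0→1:  nop

3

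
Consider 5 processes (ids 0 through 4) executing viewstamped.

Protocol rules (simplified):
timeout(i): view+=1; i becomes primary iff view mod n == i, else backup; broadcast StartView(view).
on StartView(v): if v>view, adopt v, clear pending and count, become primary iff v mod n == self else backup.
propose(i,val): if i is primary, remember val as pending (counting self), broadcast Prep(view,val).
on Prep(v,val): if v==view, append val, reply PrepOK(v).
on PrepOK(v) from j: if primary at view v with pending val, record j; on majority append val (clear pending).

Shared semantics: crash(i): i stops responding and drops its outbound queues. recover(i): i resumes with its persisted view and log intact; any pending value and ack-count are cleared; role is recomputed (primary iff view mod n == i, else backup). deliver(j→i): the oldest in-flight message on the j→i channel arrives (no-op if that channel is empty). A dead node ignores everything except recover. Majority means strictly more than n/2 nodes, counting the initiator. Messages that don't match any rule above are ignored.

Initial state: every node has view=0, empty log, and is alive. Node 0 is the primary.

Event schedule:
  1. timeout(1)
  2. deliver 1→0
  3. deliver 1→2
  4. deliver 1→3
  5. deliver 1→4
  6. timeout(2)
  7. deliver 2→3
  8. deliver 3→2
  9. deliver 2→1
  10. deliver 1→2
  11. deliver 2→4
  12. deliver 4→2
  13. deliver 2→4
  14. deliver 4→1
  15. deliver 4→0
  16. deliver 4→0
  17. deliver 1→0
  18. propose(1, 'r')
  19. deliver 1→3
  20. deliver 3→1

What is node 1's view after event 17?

2

1. timeout(1):  <1:prim v1 ->
2. deliver 1→0:  <0:back v1 ->
3. deliver 1→2:  <2:back v1 ->
4. deliver 1→3:  <3:back v1 ->
5. deliver 1→4:  <4:back v1 ->
6. timeout(2):  <2:prim v2 ->
7. deliver 2→3:  <3:back v2 ->
8. deliver 3→2:  nop
9. deliver 2→1:  <1:back v2 ->
10. deliver 1→2:  nop
11. deliver 2→4:  <4:back v2 ->
12. deliver 4→2:  nop
13. deliver 2→4:  nop
14. deliver 4→1:  nop
15. deliver 4→0:  nop
16. deliver 4→0:  nop
17. deliver 1→0:  nop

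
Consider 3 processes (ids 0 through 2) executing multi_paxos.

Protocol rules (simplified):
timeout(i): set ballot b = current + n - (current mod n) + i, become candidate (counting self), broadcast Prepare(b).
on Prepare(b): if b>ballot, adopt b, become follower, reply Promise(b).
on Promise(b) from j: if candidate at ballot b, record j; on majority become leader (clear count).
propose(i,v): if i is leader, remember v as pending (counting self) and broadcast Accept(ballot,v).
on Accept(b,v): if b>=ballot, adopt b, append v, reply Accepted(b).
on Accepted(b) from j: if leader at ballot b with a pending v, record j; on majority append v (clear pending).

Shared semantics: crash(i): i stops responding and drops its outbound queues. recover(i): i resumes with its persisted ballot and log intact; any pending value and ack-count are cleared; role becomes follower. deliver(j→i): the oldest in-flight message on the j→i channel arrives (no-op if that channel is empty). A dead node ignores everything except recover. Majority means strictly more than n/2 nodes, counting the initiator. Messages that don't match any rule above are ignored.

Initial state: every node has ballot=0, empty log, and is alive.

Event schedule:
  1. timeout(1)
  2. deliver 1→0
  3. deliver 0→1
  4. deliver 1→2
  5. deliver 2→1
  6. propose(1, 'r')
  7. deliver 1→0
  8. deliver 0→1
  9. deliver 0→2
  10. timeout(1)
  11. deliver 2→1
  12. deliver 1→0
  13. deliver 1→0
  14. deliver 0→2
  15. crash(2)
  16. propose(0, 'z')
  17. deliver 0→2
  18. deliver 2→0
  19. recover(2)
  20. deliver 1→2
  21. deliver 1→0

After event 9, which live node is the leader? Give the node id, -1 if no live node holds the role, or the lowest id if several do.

1

1. timeout(1):  <1:cand b4 ->
2. deliver 1→0:  <0:foll b4 ->
3. deliver 0→1:  <1:lead b4 ->
4. deliver 1→2:  <2:foll b4 ->
5. deliver 2→1:  nop
6. propose(1,'r'):  nop
7. deliver 1→0:  <0:foll b4 r>
8. deliver 0→1:  <1:lead b4 r>
9. deliver 0→2:  nop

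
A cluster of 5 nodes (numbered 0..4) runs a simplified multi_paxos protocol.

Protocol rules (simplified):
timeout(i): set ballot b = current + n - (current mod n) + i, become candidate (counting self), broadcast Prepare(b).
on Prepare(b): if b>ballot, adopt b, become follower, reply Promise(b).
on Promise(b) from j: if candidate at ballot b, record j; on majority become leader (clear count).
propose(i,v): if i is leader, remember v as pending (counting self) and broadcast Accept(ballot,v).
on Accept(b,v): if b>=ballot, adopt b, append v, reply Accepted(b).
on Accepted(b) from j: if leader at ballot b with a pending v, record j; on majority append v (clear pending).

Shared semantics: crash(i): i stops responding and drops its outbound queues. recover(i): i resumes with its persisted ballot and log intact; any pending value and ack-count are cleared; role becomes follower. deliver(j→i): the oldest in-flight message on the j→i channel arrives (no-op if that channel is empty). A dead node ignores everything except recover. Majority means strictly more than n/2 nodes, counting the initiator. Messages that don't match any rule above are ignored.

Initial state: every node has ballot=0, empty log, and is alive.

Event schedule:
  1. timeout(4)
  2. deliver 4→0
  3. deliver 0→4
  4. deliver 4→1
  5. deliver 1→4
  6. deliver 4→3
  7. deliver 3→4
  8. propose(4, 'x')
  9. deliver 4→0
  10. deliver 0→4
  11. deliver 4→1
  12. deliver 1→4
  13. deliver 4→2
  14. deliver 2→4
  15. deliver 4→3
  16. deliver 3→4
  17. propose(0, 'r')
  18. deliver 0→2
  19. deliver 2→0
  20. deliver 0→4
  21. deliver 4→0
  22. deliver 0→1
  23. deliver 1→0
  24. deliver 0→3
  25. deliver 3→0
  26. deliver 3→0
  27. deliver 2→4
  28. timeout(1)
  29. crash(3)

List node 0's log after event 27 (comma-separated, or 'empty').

e1 timeout(4): 4[cand,b=9,-]
e2 deliver 4→0: 0[foll,b=9,-]
e3 deliver 0→4: ·
e4 deliver 4→1: 1[foll,b=9,-]
e5 deliver 1→4: 4[lead,b=9,-]
e6 deliver 4→3: 3[foll,b=9,-]
e7 deliver 3→4: ·
e8 propose(4,'x'): ·
e9 deliver 4→0: 0[foll,b=9,x]
e10 deliver 0→4: ·
e11 deliver 4→1: 1[foll,b=9,x]
e12 deliver 1→4: 4[lead,b=9,x]
e13 deliver 4→2: 2[foll,b=9,-]
e14 deliver 2→4: ·
e15 deliver 4→3: 3[foll,b=9,x]
e16 deliver 3→4: ·
e17 propose(0,'r'): ·
e18 deliver 0→2: ·
e19 deliver 2→0: ·
e20 deliver 0→4: ·
e21 deliver 4→0: ·
e22 deliver 0→1: ·
e23 deliver 1→0: ·
e24 deliver 0→3: ·
e25 deliver 3→0: ·
e26 deliver 3→0: ·
e27 deliver 2→4: ·

x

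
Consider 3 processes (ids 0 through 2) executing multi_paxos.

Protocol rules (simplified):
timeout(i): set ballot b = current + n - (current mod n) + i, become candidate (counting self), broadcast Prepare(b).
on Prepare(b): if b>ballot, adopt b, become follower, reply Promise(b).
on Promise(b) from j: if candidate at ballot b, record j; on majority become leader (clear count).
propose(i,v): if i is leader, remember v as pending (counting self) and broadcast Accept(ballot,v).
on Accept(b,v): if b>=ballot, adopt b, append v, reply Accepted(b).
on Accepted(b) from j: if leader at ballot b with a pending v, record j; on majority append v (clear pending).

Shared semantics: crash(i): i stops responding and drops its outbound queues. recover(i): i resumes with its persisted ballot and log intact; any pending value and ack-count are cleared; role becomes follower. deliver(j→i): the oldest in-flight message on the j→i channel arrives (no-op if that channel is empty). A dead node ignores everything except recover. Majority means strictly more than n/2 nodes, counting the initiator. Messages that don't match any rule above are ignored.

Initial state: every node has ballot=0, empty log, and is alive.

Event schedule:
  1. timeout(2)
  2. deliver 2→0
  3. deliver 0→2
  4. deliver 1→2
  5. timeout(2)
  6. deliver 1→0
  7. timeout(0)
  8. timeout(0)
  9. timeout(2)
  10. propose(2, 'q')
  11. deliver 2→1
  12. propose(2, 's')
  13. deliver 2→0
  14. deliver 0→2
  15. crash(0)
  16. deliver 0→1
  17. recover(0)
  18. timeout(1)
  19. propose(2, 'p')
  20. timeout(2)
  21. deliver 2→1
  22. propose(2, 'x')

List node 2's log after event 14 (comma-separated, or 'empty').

after 1 — timeout(2): n2:cand/b5/[-]
after 2 — deliver 2→0: n0:foll/b5/[-]
after 3 — deliver 0→2: n2:lead/b5/[-]
after 4 — deliver 1→2: ·
after 5 — timeout(2): n2:cand/b8/[-]
after 6 — deliver 1→0: ·
after 7 — timeout(0): n0:cand/b6/[-]
after 8 — timeout(0): n0:cand/b9/[-]
after 9 — timeout(2): n2:cand/b11/[-]
after 10 — propose(2,'q'): ·
after 11 — deliver 2→1: n1:foll/b5/[-]
after 12 — propose(2,'s'): ·
after 13 — deliver 2→0: ·
after 14 — deliver 0→2: ·

empty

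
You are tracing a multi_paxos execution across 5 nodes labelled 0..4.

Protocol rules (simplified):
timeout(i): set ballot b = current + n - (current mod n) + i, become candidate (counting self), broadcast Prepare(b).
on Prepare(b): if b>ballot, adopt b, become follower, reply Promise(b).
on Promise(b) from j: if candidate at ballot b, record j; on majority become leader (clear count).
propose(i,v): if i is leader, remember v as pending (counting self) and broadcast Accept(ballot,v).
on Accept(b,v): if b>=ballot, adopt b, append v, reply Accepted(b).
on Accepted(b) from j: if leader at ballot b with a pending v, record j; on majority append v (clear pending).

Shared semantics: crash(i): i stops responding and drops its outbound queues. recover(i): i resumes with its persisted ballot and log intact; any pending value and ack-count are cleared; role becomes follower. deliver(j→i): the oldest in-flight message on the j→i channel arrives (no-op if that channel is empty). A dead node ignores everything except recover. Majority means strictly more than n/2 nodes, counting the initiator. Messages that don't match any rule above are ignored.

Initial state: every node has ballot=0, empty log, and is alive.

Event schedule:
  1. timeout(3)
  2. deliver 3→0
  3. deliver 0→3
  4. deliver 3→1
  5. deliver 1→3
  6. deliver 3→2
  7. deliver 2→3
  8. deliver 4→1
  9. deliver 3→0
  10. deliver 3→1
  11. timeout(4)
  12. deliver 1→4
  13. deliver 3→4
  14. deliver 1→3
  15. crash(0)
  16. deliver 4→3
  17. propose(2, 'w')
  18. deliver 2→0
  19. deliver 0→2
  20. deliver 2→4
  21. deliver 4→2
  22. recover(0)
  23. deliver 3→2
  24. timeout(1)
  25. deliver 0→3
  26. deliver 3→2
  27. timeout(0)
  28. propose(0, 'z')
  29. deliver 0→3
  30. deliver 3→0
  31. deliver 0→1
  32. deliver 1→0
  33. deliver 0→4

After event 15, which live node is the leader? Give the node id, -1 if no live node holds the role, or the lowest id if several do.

3

step 1 timeout(3): 3={cand,b=8,log=-}
step 2 deliver 3→0: 0={foll,b=8,log=-}
step 3 deliver 0→3: —
step 4 deliver 3→1: 1={foll,b=8,log=-}
step 5 deliver 1→3: 3={lead,b=8,log=-}
step 6 deliver 3→2: 2={foll,b=8,log=-}
step 7 deliver 2→3: —
step 8 deliver 4→1: —
step 9 deliver 3→0: —
step 10 deliver 3→1: —
step 11 timeout(4): 4={cand,b=9,log=-}
step 12 deliver 1→4: —
step 13 deliver 3→4: —
step 14 deliver 1→3: —
step 15 crash(0): 0={✗foll,b=8,log=-}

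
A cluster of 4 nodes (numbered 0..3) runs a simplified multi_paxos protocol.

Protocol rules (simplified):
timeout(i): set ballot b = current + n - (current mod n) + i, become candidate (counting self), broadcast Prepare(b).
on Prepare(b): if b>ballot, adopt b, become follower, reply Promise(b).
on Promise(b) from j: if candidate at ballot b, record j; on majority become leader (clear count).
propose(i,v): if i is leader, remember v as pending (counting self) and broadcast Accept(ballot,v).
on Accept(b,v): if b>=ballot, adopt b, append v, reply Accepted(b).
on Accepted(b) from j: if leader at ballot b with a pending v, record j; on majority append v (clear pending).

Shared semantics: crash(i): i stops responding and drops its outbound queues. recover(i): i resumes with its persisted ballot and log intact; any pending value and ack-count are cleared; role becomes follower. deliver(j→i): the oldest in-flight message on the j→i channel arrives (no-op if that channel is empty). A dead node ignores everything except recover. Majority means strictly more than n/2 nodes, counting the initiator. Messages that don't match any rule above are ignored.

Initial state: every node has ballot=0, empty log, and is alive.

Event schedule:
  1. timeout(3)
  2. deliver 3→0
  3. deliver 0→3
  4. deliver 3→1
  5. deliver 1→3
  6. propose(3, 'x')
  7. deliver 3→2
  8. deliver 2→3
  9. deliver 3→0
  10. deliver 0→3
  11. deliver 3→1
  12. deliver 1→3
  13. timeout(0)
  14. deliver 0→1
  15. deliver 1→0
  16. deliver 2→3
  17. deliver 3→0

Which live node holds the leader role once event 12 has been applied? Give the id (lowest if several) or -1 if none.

3

step 1 timeout(3): 3={cand,b=7,log=-}
step 2 deliver 3→0: 0={foll,b=7,log=-}
step 3 deliver 0→3: —
step 4 deliver 3→1: 1={foll,b=7,log=-}
step 5 deliver 1→3: 3={lead,b=7,log=-}
step 6 propose(3,'x'): —
step 7 deliver 3→2: 2={foll,b=7,log=-}
step 8 deliver 2→3: —
step 9 deliver 3→0: 0={foll,b=7,log=x}
step 10 deliver 0→3: —
step 11 deliver 3→1: 1={foll,b=7,log=x}
step 12 deliver 1→3: 3={lead,b=7,log=x}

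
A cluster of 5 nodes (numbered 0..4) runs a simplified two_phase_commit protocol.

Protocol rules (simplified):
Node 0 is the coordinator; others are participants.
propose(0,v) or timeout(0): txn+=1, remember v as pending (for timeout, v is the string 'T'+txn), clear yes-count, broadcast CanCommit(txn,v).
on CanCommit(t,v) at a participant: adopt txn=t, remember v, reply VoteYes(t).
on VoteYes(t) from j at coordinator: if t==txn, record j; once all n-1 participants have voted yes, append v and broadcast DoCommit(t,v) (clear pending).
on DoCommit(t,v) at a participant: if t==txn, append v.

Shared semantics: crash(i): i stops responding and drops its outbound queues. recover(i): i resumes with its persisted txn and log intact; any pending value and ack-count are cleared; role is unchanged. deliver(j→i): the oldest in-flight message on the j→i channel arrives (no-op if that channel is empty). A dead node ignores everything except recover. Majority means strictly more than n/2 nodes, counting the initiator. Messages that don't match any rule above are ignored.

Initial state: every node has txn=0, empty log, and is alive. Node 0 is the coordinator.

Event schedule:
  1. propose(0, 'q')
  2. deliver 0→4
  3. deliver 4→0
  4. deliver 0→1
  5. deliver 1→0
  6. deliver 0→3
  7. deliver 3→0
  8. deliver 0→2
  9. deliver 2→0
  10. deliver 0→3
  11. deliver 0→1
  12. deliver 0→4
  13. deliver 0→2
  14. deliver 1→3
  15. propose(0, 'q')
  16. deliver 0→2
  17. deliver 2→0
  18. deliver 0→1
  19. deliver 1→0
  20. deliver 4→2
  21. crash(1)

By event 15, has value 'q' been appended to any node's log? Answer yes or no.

yes

[1] propose(0,'q') → N0(coor t1 [-])
[2] deliver 0→4 → N4(part t1 [-])
[3] deliver 4→0 → ∅
[4] deliver 0→1 → N1(part t1 [-])
[5] deliver 1→0 → ∅
[6] deliver 0→3 → N3(part t1 [-])
[7] deliver 3→0 → ∅
[8] deliver 0→2 → N2(part t1 [-])
[9] deliver 2→0 → N0(coor t1 [q])
[10] deliver 0→3 → N3(part t1 [q])
[11] deliver 0→1 → N1(part t1 [q])
[12] deliver 0→4 → N4(part t1 [q])
[13] deliver 0→2 → N2(part t1 [q])
[14] deliver 1→3 → ∅
[15] propose(0,'q') → N0(coor t2 [q])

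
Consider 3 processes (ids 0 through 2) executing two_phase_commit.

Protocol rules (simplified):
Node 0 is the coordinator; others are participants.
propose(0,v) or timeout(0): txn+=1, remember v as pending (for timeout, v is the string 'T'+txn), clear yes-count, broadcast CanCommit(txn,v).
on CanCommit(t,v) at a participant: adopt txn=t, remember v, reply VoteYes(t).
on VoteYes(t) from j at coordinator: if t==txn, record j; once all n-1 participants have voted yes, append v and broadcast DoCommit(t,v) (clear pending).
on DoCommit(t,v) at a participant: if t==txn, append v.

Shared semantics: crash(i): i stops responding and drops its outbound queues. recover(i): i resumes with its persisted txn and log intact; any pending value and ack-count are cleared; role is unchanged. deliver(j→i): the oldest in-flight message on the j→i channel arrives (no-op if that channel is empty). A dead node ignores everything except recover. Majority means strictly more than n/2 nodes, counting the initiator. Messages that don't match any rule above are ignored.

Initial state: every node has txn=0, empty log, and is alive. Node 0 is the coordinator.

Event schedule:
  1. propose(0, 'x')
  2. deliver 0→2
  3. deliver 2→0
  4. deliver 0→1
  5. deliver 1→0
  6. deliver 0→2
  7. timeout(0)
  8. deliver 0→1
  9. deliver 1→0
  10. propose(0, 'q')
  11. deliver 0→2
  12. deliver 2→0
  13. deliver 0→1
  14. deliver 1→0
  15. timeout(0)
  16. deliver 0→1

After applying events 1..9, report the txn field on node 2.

1

after 1 — propose(0,'x'): n0:coor/t1/[-]
after 2 — deliver 0→2: n2:part/t1/[-]
after 3 — deliver 2→0: ·
after 4 — deliver 0→1: n1:part/t1/[-]
after 5 — deliver 1→0: n0:coor/t1/[x]
after 6 — deliver 0→2: n2:part/t1/[x]
after 7 — timeout(0): n0:coor/t2/[x]
after 8 — deliver 0→1: n1:part/t1/[x]
after 9 — deliver 1→0: ·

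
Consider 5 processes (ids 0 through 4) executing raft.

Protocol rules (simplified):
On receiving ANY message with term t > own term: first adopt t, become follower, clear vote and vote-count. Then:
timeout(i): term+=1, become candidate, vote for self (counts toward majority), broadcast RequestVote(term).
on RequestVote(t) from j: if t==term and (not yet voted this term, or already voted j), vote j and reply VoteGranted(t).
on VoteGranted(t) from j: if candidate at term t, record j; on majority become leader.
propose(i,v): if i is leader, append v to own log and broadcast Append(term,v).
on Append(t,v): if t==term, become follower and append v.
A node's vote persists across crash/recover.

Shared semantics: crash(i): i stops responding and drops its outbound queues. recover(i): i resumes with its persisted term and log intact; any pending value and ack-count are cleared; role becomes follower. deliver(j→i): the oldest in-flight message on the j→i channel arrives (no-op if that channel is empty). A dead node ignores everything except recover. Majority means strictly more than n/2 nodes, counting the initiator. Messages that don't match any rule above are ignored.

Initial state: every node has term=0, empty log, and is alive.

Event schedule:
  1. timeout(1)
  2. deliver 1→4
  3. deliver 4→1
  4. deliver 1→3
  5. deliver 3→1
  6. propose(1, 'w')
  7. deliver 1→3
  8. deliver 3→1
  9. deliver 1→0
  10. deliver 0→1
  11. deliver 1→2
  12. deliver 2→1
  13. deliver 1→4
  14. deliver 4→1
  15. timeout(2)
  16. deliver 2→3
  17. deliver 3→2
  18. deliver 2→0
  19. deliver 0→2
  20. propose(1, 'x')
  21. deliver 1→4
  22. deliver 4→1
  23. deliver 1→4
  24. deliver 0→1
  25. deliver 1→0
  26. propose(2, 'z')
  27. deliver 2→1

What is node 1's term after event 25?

1

1. timeout(1):  <1:cand t1 ->
2. deliver 1→4:  <4:foll t1 ->
3. deliver 4→1:  nop
4. deliver 1→3:  <3:foll t1 ->
5. deliver 3→1:  <1:lead t1 ->
6. propose(1,'w'):  <1:lead t1 w>
7. deliver 1→3:  <3:foll t1 w>
8. deliver 3→1:  nop
9. deliver 1→0:  <0:foll t1 ->
10. deliver 0→1:  nop
11. deliver 1→2:  <2:foll t1 ->
12. deliver 2→1:  nop
13. deliver 1→4:  <4:foll t1 w>
14. deliver 4→1:  nop
15. timeout(2):  <2:cand t2 ->
16. deliver 2→3:  <3:foll t2 w>
17. deliver 3→2:  nop
18. deliver 2→0:  <0:foll t2 ->
19. deliver 0→2:  <2:lead t2 ->
20. propose(1,'x'):  <1:lead t1 w,x>
21. deliver 1→4:  <4:foll t1 w,x>
22. deliver 4→1:  nop
23. deliver 1→4:  nop
24. deliver 0→1:  nop
25. deliver 1→0:  nop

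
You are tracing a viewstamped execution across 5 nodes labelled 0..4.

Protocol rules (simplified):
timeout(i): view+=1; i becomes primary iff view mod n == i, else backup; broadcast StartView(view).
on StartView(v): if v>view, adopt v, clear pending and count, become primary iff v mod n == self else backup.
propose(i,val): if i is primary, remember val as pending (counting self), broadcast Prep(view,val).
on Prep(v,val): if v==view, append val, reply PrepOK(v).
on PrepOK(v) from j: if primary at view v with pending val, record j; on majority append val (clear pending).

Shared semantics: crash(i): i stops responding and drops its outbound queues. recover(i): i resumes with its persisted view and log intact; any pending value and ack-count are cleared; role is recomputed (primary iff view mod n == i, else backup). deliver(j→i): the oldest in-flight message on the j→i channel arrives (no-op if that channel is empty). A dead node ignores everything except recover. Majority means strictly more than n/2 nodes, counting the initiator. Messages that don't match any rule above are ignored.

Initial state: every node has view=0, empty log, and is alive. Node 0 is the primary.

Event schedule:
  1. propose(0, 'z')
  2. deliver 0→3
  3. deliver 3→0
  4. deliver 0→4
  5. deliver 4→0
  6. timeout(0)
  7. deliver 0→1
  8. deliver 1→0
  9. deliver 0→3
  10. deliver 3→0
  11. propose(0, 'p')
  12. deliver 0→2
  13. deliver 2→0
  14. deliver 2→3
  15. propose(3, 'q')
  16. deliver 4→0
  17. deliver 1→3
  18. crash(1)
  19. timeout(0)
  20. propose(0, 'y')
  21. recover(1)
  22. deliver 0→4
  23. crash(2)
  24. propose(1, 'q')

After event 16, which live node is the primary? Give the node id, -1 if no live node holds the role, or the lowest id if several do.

-1

e1 propose(0,'z'): ·
e2 deliver 0→3: 3[back,v=0,z]
e3 deliver 3→0: ·
e4 deliver 0→4: 4[back,v=0,z]
e5 deliver 4→0: 0[prim,v=0,z]
e6 timeout(0): 0[back,v=1,z]
e7 deliver 0→1: 1[back,v=0,z]
e8 deliver 1→0: ·
e9 deliver 0→3: 3[back,v=1,z]
e10 deliver 3→0: ·
e11 propose(0,'p'): ·
e12 deliver 0→2: 2[back,v=0,z]
e13 deliver 2→0: ·
e14 deliver 2→3: ·
e15 propose(3,'q'): ·
e16 deliver 4→0: ·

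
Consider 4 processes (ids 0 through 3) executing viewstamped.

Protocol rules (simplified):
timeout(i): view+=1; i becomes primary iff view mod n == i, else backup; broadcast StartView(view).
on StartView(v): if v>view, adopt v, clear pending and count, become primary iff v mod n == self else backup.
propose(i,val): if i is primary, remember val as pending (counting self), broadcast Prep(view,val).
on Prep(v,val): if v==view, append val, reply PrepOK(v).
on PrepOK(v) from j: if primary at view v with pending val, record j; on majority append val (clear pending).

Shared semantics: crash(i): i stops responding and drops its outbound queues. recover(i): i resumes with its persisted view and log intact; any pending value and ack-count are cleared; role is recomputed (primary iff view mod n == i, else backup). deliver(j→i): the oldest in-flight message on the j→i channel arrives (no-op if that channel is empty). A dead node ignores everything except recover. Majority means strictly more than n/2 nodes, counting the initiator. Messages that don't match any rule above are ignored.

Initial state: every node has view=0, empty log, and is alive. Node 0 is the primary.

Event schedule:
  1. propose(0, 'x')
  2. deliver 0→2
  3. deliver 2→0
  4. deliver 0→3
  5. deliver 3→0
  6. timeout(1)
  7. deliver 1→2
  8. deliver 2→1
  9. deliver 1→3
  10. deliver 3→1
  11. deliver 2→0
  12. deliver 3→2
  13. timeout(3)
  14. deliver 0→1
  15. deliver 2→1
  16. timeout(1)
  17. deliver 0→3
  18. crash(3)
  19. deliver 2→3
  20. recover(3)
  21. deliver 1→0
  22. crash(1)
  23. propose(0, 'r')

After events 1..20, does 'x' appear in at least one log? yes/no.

after 1 — propose(0,'x'): ·
after 2 — deliver 0→2: n2:back/v0/[x]
after 3 — deliver 2→0: ·
after 4 — deliver 0→3: n3:back/v0/[x]
after 5 — deliver 3→0: n0:prim/v0/[x]
after 6 — timeout(1): n1:prim/v1/[-]
after 7 — deliver 1→2: n2:back/v1/[x]
after 8 — deliver 2→1: ·
after 9 — deliver 1→3: n3:back/v1/[x]
after 10 — deliver 3→1: ·
after 11 — deliver 2→0: ·
after 12 — deliver 3→2: ·
after 13 — timeout(3): n3:back/v2/[x]
after 14 — deliver 0→1: ·
after 15 — deliver 2→1: ·
after 16 — timeout(1): n1:back/v2/[-]
after 17 — deliver 0→3: ·
after 18 — crash(3): n3:✗back/v2/[x]
after 19 — deliver 2→3: ·
after 20 — recover(3): n3:back/v2/[x]

yes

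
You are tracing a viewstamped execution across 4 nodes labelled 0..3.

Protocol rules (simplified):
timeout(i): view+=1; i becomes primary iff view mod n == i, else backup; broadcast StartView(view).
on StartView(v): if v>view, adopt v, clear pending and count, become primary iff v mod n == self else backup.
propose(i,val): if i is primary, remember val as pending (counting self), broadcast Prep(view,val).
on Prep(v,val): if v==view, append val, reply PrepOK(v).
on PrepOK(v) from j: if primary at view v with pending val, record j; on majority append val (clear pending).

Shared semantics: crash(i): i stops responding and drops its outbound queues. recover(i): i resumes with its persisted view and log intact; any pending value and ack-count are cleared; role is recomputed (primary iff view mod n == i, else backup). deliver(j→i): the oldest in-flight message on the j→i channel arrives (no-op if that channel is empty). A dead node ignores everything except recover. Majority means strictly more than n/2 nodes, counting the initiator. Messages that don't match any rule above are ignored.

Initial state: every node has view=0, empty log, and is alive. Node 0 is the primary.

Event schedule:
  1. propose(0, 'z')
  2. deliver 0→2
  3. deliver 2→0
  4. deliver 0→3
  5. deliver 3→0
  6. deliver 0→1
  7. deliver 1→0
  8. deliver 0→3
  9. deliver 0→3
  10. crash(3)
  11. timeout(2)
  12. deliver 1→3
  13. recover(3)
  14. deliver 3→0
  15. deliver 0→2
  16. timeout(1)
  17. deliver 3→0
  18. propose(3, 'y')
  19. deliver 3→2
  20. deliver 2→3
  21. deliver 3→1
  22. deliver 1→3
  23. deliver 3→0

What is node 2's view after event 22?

1

step 1 propose(0,'z'): —
step 2 deliver 0→2: 2={back,v=0,log=z}
step 3 deliver 2→0: —
step 4 deliver 0→3: 3={back,v=0,log=z}
step 5 deliver 3→0: 0={prim,v=0,log=z}
step 6 deliver 0→1: 1={back,v=0,log=z}
step 7 deliver 1→0: —
step 8 deliver 0→3: —
step 9 deliver 0→3: —
step 10 crash(3): 3={✗back,v=0,log=z}
step 11 timeout(2): 2={back,v=1,log=z}
step 12 deliver 1→3: —
step 13 recover(3): 3={back,v=0,log=z}
step 14 deliver 3→0: —
step 15 deliver 0→2: —
step 16 timeout(1): 1={prim,v=1,log=z}
step 17 deliver 3→0: —
step 18 propose(3,'y'): —
step 19 deliver 3→2: —
step 20 deliver 2→3: 3={back,v=1,log=z}
step 21 deliver 3→1: —
step 22 deliver 1→3: —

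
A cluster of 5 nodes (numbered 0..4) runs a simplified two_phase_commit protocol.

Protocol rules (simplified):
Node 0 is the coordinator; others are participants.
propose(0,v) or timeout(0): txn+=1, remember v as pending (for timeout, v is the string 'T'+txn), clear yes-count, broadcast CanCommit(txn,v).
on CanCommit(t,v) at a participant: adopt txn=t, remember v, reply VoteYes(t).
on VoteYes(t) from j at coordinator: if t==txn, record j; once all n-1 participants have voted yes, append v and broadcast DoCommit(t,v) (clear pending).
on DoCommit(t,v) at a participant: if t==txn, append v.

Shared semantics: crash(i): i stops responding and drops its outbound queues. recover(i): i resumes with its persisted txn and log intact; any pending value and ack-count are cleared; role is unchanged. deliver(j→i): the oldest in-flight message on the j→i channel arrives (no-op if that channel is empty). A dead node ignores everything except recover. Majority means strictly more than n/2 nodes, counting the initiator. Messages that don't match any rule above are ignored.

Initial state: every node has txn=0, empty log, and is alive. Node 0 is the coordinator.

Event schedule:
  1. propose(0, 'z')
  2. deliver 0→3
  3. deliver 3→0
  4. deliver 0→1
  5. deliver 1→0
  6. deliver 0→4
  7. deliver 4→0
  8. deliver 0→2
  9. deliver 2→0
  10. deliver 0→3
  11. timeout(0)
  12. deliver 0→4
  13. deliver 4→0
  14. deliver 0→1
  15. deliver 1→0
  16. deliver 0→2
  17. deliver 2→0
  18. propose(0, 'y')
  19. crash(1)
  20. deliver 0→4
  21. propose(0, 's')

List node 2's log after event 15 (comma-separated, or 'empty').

e1 propose(0,'z'): 0[coor,t=1,-]
e2 deliver 0→3: 3[part,t=1,-]
e3 deliver 3→0: ·
e4 deliver 0→1: 1[part,t=1,-]
e5 deliver 1→0: ·
e6 deliver 0→4: 4[part,t=1,-]
e7 deliver 4→0: ·
e8 deliver 0→2: 2[part,t=1,-]
e9 deliver 2→0: 0[coor,t=1,z]
e10 deliver 0→3: 3[part,t=1,z]
e11 timeout(0): 0[coor,t=2,z]
e12 deliver 0→4: 4[part,t=1,z]
e13 deliver 4→0: ·
e14 deliver 0→1: 1[part,t=1,z]
e15 deliver 1→0: ·

empty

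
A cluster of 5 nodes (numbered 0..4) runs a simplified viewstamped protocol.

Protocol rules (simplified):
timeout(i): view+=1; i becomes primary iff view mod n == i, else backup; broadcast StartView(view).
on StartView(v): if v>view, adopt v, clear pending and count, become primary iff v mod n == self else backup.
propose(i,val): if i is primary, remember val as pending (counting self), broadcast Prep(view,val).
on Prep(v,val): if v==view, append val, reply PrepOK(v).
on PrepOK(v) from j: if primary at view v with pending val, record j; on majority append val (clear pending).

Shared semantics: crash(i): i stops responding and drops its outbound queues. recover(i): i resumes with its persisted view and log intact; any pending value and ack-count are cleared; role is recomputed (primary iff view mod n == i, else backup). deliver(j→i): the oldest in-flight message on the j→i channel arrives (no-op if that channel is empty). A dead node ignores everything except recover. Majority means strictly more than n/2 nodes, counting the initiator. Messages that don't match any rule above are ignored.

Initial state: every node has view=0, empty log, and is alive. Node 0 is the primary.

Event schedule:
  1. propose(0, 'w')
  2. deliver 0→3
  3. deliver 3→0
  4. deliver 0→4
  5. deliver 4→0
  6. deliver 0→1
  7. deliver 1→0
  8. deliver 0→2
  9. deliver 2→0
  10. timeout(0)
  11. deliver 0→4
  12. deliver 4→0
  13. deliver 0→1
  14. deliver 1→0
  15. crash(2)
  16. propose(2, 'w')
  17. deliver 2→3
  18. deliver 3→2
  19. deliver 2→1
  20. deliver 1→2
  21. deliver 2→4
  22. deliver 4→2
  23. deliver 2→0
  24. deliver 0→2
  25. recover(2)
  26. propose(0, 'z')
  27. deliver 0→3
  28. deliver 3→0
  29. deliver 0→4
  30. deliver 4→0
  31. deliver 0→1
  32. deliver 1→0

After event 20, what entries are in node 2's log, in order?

after 1 — propose(0,'w'): ·
after 2 — deliver 0→3: n3:back/v0/[w]
after 3 — deliver 3→0: ·
after 4 — deliver 0→4: n4:back/v0/[w]
after 5 — deliver 4→0: n0:prim/v0/[w]
after 6 — deliver 0→1: n1:back/v0/[w]
after 7 — deliver 1→0: ·
after 8 — deliver 0→2: n2:back/v0/[w]
after 9 — deliver 2→0: ·
after 10 — timeout(0): n0:back/v1/[w]
after 11 — deliver 0→4: n4:back/v1/[w]
after 12 — deliver 4→0: ·
after 13 — deliver 0→1: n1:prim/v1/[w]
after 14 — deliver 1→0: ·
after 15 — crash(2): n2:✗back/v0/[w]
after 16 — propose(2,'w'): ·
after 17 — deliver 2→3: ·
after 18 — deliver 3→2: ·
after 19 — deliver 2→1: ·
after 20 — deliver 1→2: ·

w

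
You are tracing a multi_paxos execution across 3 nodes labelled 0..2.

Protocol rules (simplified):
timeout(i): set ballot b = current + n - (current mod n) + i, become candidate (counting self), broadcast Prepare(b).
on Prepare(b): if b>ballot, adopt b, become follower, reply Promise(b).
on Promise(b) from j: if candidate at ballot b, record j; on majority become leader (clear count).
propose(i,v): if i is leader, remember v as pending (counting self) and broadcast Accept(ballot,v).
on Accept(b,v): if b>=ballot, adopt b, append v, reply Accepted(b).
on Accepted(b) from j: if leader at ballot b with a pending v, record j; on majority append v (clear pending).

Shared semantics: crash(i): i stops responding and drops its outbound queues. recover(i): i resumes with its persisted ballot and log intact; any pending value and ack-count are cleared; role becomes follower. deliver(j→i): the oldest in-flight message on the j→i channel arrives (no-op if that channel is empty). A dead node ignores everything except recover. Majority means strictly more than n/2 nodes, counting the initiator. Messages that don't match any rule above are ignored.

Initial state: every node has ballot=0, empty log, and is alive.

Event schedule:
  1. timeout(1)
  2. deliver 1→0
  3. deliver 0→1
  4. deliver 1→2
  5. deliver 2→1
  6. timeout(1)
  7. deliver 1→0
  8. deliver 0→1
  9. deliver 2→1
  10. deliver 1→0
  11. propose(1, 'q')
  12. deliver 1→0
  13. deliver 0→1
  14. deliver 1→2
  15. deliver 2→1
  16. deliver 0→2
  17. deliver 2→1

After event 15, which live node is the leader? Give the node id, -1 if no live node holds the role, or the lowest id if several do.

1

after 1 — timeout(1): n1:cand/b4/[-]
after 2 — deliver 1→0: n0:foll/b4/[-]
after 3 — deliver 0→1: n1:lead/b4/[-]
after 4 — deliver 1→2: n2:foll/b4/[-]
after 5 — deliver 2→1: ·
after 6 — timeout(1): n1:cand/b7/[-]
after 7 — deliver 1→0: n0:foll/b7/[-]
after 8 — deliver 0→1: n1:lead/b7/[-]
after 9 — deliver 2→1: ·
after 10 — deliver 1→0: ·
after 11 — propose(1,'q'): ·
after 12 — deliver 1→0: n0:foll/b7/[q]
after 13 — deliver 0→1: n1:lead/b7/[q]
after 14 — deliver 1→2: n2:foll/b7/[-]
after 15 — deliver 2→1: ·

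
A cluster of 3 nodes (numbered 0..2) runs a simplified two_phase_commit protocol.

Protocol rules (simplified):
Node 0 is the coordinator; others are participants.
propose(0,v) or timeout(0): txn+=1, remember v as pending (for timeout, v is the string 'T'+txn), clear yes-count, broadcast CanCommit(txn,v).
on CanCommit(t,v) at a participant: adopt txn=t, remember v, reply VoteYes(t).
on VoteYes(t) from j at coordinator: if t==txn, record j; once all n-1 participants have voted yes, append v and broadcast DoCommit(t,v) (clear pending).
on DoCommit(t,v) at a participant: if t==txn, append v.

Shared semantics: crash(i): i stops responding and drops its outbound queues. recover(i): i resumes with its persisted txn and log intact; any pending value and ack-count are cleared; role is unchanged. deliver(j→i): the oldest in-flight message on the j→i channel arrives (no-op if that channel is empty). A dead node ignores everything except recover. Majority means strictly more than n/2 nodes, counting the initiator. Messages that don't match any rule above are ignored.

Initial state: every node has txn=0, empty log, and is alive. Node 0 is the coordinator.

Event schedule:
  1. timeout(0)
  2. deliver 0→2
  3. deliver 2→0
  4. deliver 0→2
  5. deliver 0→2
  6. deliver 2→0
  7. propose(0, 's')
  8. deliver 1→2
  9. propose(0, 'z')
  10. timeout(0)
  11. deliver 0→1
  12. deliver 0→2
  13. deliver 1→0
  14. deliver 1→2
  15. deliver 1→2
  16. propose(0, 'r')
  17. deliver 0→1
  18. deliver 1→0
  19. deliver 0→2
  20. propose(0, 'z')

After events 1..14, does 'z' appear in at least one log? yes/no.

step 1 timeout(0): 0={coor,t=1,log=-}
step 2 deliver 0→2: 2={part,t=1,log=-}
step 3 deliver 2→0: —
step 4 deliver 0→2: —
step 5 deliver 0→2: —
step 6 deliver 2→0: —
step 7 propose(0,'s'): 0={coor,t=2,log=-}
step 8 deliver 1→2: —
step 9 propose(0,'z'): 0={coor,t=3,log=-}
step 10 timeout(0): 0={coor,t=4,log=-}
step 11 deliver 0→1: 1={part,t=1,log=-}
step 12 deliver 0→2: 2={part,t=2,log=-}
step 13 deliver 1→0: —
step 14 deliver 1→2: —

no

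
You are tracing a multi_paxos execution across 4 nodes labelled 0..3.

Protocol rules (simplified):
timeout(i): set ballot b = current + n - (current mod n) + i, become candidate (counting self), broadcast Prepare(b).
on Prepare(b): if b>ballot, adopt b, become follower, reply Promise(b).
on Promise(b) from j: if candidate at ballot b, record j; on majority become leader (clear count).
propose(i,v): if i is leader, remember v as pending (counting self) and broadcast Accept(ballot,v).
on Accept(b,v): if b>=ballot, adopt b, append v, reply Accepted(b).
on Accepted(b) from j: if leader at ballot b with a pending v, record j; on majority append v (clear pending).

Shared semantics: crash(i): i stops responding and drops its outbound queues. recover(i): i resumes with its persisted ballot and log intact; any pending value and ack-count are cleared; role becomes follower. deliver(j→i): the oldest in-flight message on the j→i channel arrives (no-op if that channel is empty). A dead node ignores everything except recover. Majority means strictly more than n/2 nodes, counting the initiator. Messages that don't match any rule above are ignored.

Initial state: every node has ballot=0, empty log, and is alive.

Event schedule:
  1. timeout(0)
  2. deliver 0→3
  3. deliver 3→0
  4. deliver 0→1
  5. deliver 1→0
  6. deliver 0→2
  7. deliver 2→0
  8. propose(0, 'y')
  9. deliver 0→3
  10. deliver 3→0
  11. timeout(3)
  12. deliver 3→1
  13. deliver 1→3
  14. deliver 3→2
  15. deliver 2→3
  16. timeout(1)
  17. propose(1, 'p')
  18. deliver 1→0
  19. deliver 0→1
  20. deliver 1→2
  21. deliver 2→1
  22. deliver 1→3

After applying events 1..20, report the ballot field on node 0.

13

after 1 — timeout(0): n0:cand/b4/[-]
after 2 — deliver 0→3: n3:foll/b4/[-]
after 3 — deliver 3→0: ·
after 4 — deliver 0→1: n1:foll/b4/[-]
after 5 — deliver 1→0: n0:lead/b4/[-]
after 6 — deliver 0→2: n2:foll/b4/[-]
after 7 — deliver 2→0: ·
after 8 — propose(0,'y'): ·
after 9 — deliver 0→3: n3:foll/b4/[y]
after 10 — deliver 3→0: ·
after 11 — timeout(3): n3:cand/b11/[y]
after 12 — deliver 3→1: n1:foll/b11/[-]
after 13 — deliver 1→3: ·
after 14 — deliver 3→2: n2:foll/b11/[-]
after 15 — deliver 2→3: n3:lead/b11/[y]
after 16 — timeout(1): n1:cand/b13/[-]
after 17 — propose(1,'p'): ·
after 18 — deliver 1→0: n0:foll/b13/[-]
after 19 — deliver 0→1: ·
after 20 — deliver 1→2: n2:foll/b13/[-]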